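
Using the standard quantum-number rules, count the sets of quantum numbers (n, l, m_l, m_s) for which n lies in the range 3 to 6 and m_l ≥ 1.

Count contributing orbitals for each principal shell:
n=3 → 3; n=4 → 6; n=5 → 10; n=6 → 15.
Orbitals: 3 + 6 + 10 + 15 = 34. Including both spin states (m_s = ±1/2) gives 2 × 34 = 68 states.

68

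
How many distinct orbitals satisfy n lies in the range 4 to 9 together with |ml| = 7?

Go shell by shell, enumerating (l, ml) with |ml| = 7:
n=8 → 2; n=9 → 4.
Total orbitals: 2 + 4 = 6.

6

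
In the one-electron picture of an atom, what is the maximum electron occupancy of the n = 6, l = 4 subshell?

A subshell with l = 4 has 2l+1 = 9 orbitals, each holding 2 electrons (spin ±1/2), so 9 × 2 = 18.

18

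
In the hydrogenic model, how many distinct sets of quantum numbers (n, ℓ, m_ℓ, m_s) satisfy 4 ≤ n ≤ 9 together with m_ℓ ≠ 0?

464

For each n in the range, tally the orbitals obeying m_ℓ ≠ 0:
n=4 → 12; n=5 → 20; n=6 → 30; n=7 → 42; n=8 → 56; n=9 → 72.
Orbitals: 12 + 20 + 30 + 42 + 56 + 72 = 232. Including both spin states (m_s = ±1/2) gives 2 × 232 = 464 states.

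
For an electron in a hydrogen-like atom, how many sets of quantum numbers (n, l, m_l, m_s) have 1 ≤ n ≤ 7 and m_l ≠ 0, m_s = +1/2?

112

Per-shell orbital counts meeting the constraint:
n=2 → 2; n=3 → 6; n=4 → 12; n=5 → 20; n=6 → 30; n=7 → 42.
Orbitals: 2 + 6 + 12 + 20 + 30 + 42 = 112. With m_s fixed to +1/2 there is one state per orbital, so 112 states.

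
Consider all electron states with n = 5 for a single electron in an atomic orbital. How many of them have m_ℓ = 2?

Go through ℓ = 0, …, 4 (the values permitted for n = 5).
Per ℓ-value: ℓ=2 → 1; ℓ=3 → 1; ℓ=4 → 1.
Orbitals: 1 + 1 + 1 = 3. Each orbital carries two spin states, so 3 × 2 = 6 states.

6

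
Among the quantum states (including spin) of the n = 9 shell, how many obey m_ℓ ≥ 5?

Per ℓ-value: ℓ=5 → 1; ℓ=6 → 2; ℓ=7 → 3; ℓ=8 → 4.
Orbitals: 1 + 2 + 3 + 4 = 10. Each orbital carries two spin states, so 10 × 2 = 20 states.

20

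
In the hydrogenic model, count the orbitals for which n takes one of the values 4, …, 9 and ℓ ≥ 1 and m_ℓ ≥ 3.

56

Count contributing orbitals for each principal shell:
n=4 → 1; n=5 → 3; n=6 → 6; n=7 → 10; n=8 → 15; n=9 → 21.
Total orbitals: 1 + 3 + 6 + 10 + 15 + 21 = 56.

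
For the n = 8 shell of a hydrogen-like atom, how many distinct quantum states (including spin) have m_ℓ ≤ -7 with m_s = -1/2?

For n = 8, ℓ ranges over 0 … 7.
Orbitals with m_ℓ ≤ -7, by ℓ: ℓ=7 → 1.
Orbitals: 1. With m_s fixed to a single value there is one state per orbital, giving 1 state.

1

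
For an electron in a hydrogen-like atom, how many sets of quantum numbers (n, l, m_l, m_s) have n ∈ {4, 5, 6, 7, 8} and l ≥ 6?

Per-shell orbital counts meeting the constraint:
n=7 → 13; n=8 → 28.
Orbitals: 13 + 28 = 41. Including both spin states (m_s = ±1/2) gives 2 × 41 = 82 states.

82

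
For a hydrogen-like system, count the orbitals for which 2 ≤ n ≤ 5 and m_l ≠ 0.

Count contributing orbitals for each principal shell:
n=2 → 2; n=3 → 6; n=4 → 12; n=5 → 20.
Total orbitals: 2 + 6 + 12 + 20 = 40.

40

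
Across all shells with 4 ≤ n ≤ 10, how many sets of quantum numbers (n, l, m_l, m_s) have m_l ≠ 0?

For each n in the range, tally the orbitals obeying m_l ≠ 0:
n=4 → 12; n=5 → 20; n=6 → 30; n=7 → 42; n=8 → 56; n=9 → 72; n=10 → 90.
Orbitals: 12 + 20 + 30 + 42 + 56 + 72 + 90 = 322. Including both spin states (m_s = ±1/2) gives 2 × 322 = 644 states.

644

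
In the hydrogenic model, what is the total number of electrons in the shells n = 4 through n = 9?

542

Shell n has n² orbitals: 4²=16 + 5²=25 + 6²=36 + 7²=49 + 8²=64 + 9²=81 = 271 orbitals.
Two spin states per orbital: 2 × 271 = 542 electrons.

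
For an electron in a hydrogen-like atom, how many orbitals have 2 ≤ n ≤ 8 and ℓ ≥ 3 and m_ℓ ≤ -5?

10

For each n in the range, tally the orbitals obeying ℓ ≥ 3 and m_ℓ ≤ -5:
n=6 → 1; n=7 → 3; n=8 → 6.
Total orbitals: 1 + 3 + 6 = 10.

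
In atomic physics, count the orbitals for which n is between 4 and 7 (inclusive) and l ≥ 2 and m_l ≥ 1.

Per-shell orbital counts meeting the constraint:
n=4 → 5; n=5 → 9; n=6 → 14; n=7 → 20.
Total orbitals: 5 + 9 + 14 + 20 = 48.

48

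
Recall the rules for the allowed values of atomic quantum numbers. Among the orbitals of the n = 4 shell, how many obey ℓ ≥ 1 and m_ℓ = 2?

Per ℓ-value: ℓ=2 → 1; ℓ=3 → 1.
Total orbitals: 1 + 1 = 2.

2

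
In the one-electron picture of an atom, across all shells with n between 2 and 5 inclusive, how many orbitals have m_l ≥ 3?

Work shell by shell — for each n, count the (l, m_l) pairs that satisfy m_l ≥ 3:
n=4 → 1; n=5 → 3.
Total orbitals: 1 + 3 = 4.

4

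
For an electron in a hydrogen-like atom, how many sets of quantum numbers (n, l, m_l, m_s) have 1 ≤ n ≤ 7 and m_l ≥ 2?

Go shell by shell, enumerating (l, m_l) with m_l ≥ 2:
n=3 → 1; n=4 → 3; n=5 → 6; n=6 → 10; n=7 → 15.
Orbitals: 1 + 3 + 6 + 10 + 15 = 35. Including both spin states (m_s = ±1/2) gives 2 × 35 = 70 states.

70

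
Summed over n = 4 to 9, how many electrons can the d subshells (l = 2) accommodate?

60

A d subshell (l = 2) exists for every n ≥ 3, so shells n = 4, 5, 6, 7, 8, 9 each contribute one — 6 subshells.
Since each d subshell holds 2(2·2+1) = 10 electrons, the total is 6 × 10 = 60.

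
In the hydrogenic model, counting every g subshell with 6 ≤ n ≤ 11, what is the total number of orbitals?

54

A g subshell (l = 4) exists for every n ≥ 5, so shells n = 6, 7, 8, 9, 10, 11 each contribute one — 6 subshells.
Since each g subshell has 2·4+1 = 9 orbitals, the total is 6 × 9 = 54.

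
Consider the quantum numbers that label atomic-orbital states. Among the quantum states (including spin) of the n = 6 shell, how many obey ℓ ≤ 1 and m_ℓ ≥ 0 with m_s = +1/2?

Contributions: ℓ=0 → 1; ℓ=1 → 2.
Orbitals: 1 + 2 = 3. With m_s fixed to a single value there is one state per orbital, giving 3 states.

3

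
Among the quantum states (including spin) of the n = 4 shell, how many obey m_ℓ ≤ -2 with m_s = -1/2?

With n = 4 the allowed ℓ are 0, 1, …, 3.
The (ℓ, m_ℓ) pairs meeting m_ℓ ≤ -2 give: ℓ=2 → 1; ℓ=3 → 2.
Orbitals: 1 + 2 = 3. With m_s fixed to a single value there is one state per orbital, giving 3 states.

3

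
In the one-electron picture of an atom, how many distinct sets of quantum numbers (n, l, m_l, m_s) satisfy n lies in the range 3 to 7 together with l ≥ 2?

230

Go shell by shell, enumerating (l, m_l) with l ≥ 2:
n=3 → 5; n=4 → 12; n=5 → 21; n=6 → 32; n=7 → 45.
Orbitals: 5 + 12 + 21 + 32 + 45 = 115. Including both spin states (m_s = ±1/2) gives 2 × 115 = 230 states.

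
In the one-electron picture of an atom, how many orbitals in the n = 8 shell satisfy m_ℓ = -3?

Go through ℓ = 0, …, 7 (the values permitted for n = 8).
Per ℓ-value: ℓ=3 → 1; ℓ=4 → 1; ℓ=5 → 1; ℓ=6 → 1; ℓ=7 → 1.
Total orbitals: 1 + 1 + 1 + 1 + 1 = 5.

5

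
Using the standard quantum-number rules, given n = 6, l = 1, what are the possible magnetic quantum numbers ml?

ml takes every integer from −l to +l. With l = 1 that gives the 3 values -1, 0, 1.

-1, 0, 1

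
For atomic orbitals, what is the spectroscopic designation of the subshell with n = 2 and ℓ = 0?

ℓ = 0 corresponds to the letter 's', so the subshell is 2s.

2s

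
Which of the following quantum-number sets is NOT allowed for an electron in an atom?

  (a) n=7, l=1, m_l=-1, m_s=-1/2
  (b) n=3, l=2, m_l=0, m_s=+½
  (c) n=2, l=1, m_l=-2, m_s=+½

(c) has |m_l| = 2 > l = 1, violating −l ≤ m_l ≤ l.
The remaining sets (a), (b) satisfy all four rules.

(c)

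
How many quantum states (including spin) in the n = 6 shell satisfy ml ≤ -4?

6

With n = 6 the allowed l are 0, 1, …, 5.
Contributions: l=4 → 1; l=5 → 2.
Orbitals: 1 + 2 = 3. Each orbital carries two spin states, so 3 × 2 = 6 states.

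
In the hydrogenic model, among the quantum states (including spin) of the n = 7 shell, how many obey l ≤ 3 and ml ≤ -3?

2

Go through l = 0, …, 6 (the values permitted for n = 7).
The (l, ml) pairs meeting l ≤ 3 and ml ≤ -3 give: l=3 → 1.
Orbitals: 1. Each orbital carries two spin states, so 1 × 2 = 2 states.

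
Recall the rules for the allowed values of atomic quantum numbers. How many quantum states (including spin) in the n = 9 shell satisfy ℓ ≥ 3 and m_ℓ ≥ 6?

12

With n = 9 the allowed ℓ are 0, 1, …, 8.
Orbitals with ℓ ≥ 3 and m_ℓ ≥ 6, by ℓ: ℓ=6 → 1; ℓ=7 → 2; ℓ=8 → 3.
Orbitals: 1 + 2 + 3 = 6. Each orbital carries two spin states, so 6 × 2 = 12 states.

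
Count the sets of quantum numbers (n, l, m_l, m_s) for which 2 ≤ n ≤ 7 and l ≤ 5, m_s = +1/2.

For each n in the range, tally the orbitals obeying l ≤ 5:
n=2 → 4; n=3 → 9; n=4 → 16; n=5 → 25; n=6 → 36; n=7 → 36.
Orbitals: 4 + 9 + 16 + 25 + 36 + 36 = 126. With m_s fixed to +1/2 there is one state per orbital, so 126 states.

126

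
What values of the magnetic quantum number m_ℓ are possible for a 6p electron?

The 6p subshell has ℓ = 1, and m_ℓ takes every integer from −ℓ to +ℓ. With ℓ = 1 that gives the 3 values -1, 0, 1.

-1, 0, 1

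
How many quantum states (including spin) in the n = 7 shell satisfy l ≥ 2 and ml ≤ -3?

20

For n = 7, l ranges over 0 … 6.
Orbitals with l ≥ 2 and ml ≤ -3, by l: l=3 → 1; l=4 → 2; l=5 → 3; l=6 → 4.
Orbitals: 1 + 2 + 3 + 4 = 10. Each orbital carries two spin states, so 10 × 2 = 20 states.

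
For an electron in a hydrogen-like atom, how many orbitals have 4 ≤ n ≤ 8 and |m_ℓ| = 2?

40

Treat each shell separately and count matching orbitals:
n=4 → 4; n=5 → 6; n=6 → 8; n=7 → 10; n=8 → 12.
Total orbitals: 4 + 6 + 8 + 10 + 12 = 40.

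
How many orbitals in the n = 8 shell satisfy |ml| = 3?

Go through l = 0, …, 7 (the values permitted for n = 8).
Orbitals with |ml| = 3, by l: l=3 → 2; l=4 → 2; l=5 → 2; l=6 → 2; l=7 → 2.
Total orbitals: 2 + 2 + 2 + 2 + 2 = 10.

10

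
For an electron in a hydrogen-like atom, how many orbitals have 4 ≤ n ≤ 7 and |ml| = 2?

28

Go shell by shell, enumerating (l, ml) with |ml| = 2:
n=4 → 4; n=5 → 6; n=6 → 8; n=7 → 10.
Total orbitals: 4 + 6 + 8 + 10 = 28.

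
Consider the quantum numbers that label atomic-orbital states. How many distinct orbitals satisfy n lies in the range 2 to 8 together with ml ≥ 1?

84

Per-shell orbital counts meeting the constraint:
n=2 → 1; n=3 → 3; n=4 → 6; n=5 → 10; n=6 → 15; n=7 → 21; n=8 → 28.
Total orbitals: 1 + 3 + 6 + 10 + 15 + 21 + 28 = 84.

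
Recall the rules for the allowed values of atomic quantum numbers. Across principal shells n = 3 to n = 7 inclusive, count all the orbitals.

Shell n has n² orbitals: 3²=9 + 4²=16 + 5²=25 + 6²=36 + 7²=49 = 135 orbitals.

135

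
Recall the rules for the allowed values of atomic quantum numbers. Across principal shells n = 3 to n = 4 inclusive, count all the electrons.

50

Shell n has n² orbitals: 3²=9 + 4²=16 = 25 orbitals.
Two spin states per orbital: 2 × 25 = 50 electrons.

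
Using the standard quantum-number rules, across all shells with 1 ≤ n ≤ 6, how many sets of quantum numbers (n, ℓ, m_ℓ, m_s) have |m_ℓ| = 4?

Work shell by shell — for each n, count the (ℓ, m_ℓ) pairs that satisfy |m_ℓ| = 4:
n=5 → 2; n=6 → 4.
Orbitals: 2 + 4 = 6. Including both spin states (m_s = ±1/2) gives 2 × 6 = 12 states.

12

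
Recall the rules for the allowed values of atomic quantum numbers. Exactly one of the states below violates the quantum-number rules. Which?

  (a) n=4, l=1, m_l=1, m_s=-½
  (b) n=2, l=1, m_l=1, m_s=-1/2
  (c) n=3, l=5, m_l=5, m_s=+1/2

(c) has l = 5 ≥ n = 3, violating 0 ≤ l ≤ n−1.
The remaining sets (a), (b) satisfy all four rules.

(c)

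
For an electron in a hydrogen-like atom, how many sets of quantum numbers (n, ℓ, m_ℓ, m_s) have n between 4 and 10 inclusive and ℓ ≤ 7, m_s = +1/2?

For each n in the range, tally the orbitals obeying ℓ ≤ 7:
n=4 → 16; n=5 → 25; n=6 → 36; n=7 → 49; n=8 → 64; n=9 → 64; n=10 → 64.
Orbitals: 16 + 25 + 36 + 49 + 64 + 64 + 64 = 318. With m_s fixed to +1/2 there is one state per orbital, so 318 states.

318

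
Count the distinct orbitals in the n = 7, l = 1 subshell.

3

A subshell has 2l+1 orbitals; with l = 1, that's 3.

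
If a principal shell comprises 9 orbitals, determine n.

n² = 9 ⇒ n = 3.

n = 3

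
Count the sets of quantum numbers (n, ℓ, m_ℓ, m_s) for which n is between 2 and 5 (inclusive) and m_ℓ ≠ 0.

80

For each n in the range, tally the orbitals obeying m_ℓ ≠ 0:
n=2 → 2; n=3 → 6; n=4 → 12; n=5 → 20.
Orbitals: 2 + 6 + 12 + 20 = 40. Including both spin states (m_s = ±1/2) gives 2 × 40 = 80 states.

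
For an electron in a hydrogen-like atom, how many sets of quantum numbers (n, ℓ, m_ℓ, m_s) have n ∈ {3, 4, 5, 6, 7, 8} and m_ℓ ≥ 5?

For each n in the range, tally the orbitals obeying m_ℓ ≥ 5:
n=6 → 1; n=7 → 3; n=8 → 6.
Orbitals: 1 + 3 + 6 = 10. Including both spin states (m_s = ±1/2) gives 2 × 10 = 20 states.

20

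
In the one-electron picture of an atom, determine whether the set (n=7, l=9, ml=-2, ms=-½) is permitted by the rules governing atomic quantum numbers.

Invalid

The orbital quantum number must satisfy 0 ≤ l ≤ n−1. With n = 7 the allowed l values are 0, 1, 2, 3, 4, 5, 6, so l = 9 is out of range.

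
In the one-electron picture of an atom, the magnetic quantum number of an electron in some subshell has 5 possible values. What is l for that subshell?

l = 2 (d)

m_l ranges over 2l+1 integers, so 2l+1 = 5 ⇒ l = 2.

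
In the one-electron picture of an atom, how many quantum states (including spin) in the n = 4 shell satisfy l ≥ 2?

24

Per l-value: l=2 → 5; l=3 → 7.
Orbitals: 5 + 7 = 12. Each orbital carries two spin states, so 12 × 2 = 24 states.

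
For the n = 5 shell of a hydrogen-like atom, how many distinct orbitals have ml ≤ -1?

10

Contributions: l=1 → 1; l=2 → 2; l=3 → 3; l=4 → 4.
Total orbitals: 1 + 2 + 3 + 4 = 10.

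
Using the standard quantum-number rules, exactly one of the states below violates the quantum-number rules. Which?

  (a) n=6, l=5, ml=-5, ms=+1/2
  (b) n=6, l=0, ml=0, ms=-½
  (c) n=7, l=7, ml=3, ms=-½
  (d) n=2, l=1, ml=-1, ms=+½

(c)

(c) has l = 7 ≥ n = 7, violating 0 ≤ l ≤ n−1.
The remaining sets (a), (b), (d) satisfy all four rules.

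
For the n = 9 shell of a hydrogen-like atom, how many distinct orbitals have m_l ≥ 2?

For n = 9, l ranges over 0 … 8.
Orbitals with m_l ≥ 2, by l: l=2 → 1; l=3 → 2; l=4 → 3; l=5 → 4; l=6 → 5; l=7 → 6; l=8 → 7.
Total orbitals: 1 + 2 + 3 + 4 + 5 + 6 + 7 = 28.

28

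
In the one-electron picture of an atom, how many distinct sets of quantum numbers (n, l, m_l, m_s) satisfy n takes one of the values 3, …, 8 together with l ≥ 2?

350

For each n in the range, tally the orbitals obeying l ≥ 2:
n=3 → 5; n=4 → 12; n=5 → 21; n=6 → 32; n=7 → 45; n=8 → 60.
Orbitals: 5 + 12 + 21 + 32 + 45 + 60 = 175. Including both spin states (m_s = ±1/2) gives 2 × 175 = 350 states.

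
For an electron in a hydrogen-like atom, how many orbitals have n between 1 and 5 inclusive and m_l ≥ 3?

For each n in the range, tally the orbitals obeying m_l ≥ 3:
n=4 → 1; n=5 → 3.
Total orbitals: 1 + 3 = 4.

4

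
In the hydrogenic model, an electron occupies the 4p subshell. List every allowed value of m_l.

-1, 0, 1

The 4p subshell has l = 1, and m_l takes every integer from −l to +l. With l = 1 that gives the 3 values -1, 0, 1.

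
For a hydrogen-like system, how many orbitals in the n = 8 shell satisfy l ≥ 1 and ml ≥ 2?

21

The n = 8 shell has l = 0 through 7; check each.
The (l, ml) pairs meeting l ≥ 1 and ml ≥ 2 give: l=2 → 1; l=3 → 2; l=4 → 3; l=5 → 4; l=6 → 5; l=7 → 6.
Total orbitals: 1 + 2 + 3 + 4 + 5 + 6 = 21.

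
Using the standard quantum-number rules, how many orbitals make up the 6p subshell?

3

A subshell has 2l+1 orbitals; with l = 1, that's 3.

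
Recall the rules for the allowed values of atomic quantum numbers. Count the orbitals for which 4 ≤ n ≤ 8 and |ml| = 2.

40

Count contributing orbitals for each principal shell:
n=4 → 4; n=5 → 6; n=6 → 8; n=7 → 10; n=8 → 12.
Total orbitals: 4 + 6 + 8 + 10 + 12 = 40.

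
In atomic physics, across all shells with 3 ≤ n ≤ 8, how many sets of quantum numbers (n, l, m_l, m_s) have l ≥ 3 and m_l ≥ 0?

For each n in the range, tally the orbitals obeying l ≥ 3 and m_l ≥ 0:
n=4 → 4; n=5 → 9; n=6 → 15; n=7 → 22; n=8 → 30.
Orbitals: 4 + 9 + 15 + 22 + 30 = 80. Including both spin states (m_s = ±1/2) gives 2 × 80 = 160 states.

160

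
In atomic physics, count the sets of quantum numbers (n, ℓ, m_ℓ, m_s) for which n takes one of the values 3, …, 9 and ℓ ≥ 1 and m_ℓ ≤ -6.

Count contributing orbitals for each principal shell:
n=7 → 1; n=8 → 3; n=9 → 6.
Orbitals: 1 + 3 + 6 = 10. Including both spin states (m_s = ±1/2) gives 2 × 10 = 20 states.

20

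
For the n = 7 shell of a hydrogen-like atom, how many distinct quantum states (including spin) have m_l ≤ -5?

For n = 7, l ranges over 0 … 6.
Orbitals with m_l ≤ -5, by l: l=5 → 1; l=6 → 2.
Orbitals: 1 + 2 = 3. Each orbital carries two spin states, so 3 × 2 = 6 states.

6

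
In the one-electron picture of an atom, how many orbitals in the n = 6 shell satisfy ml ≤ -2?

For n = 6, l ranges over 0 … 5.
The (l, ml) pairs meeting ml ≤ -2 give: l=2 → 1; l=3 → 2; l=4 → 3; l=5 → 4.
Total orbitals: 1 + 2 + 3 + 4 = 10.

10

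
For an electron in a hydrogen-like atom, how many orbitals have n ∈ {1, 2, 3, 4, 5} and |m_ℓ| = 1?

20

For each n in the range, tally the orbitals obeying |m_ℓ| = 1:
n=2 → 2; n=3 → 4; n=4 → 6; n=5 → 8.
Total orbitals: 2 + 4 + 6 + 8 = 20.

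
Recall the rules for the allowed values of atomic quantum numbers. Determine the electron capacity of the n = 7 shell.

98

A shell holds 2n² electrons: 2 × 7² = 2 × 49 = 98.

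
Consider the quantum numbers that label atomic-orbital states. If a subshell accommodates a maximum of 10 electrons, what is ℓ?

ℓ = 2

2(2ℓ+1) = 10 ⇒ 2ℓ+1 = 5 ⇒ ℓ = 2.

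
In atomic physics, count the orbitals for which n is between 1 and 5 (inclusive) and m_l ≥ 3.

For each n in the range, tally the orbitals obeying m_l ≥ 3:
n=4 → 1; n=5 → 3.
Total orbitals: 1 + 3 = 4.

4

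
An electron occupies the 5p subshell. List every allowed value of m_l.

The 5p subshell has l = 1, and m_l takes every integer from −l to +l. With l = 1 that gives the 3 values -1, 0, 1.

-1, 0, 1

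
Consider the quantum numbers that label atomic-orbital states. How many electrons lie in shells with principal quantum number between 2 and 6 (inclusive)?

Shell n has n² orbitals: 2²=4 + 3²=9 + 4²=16 + 5²=25 + 6²=36 = 90 orbitals.
Two spin states per orbital: 2 × 90 = 180 electrons.

180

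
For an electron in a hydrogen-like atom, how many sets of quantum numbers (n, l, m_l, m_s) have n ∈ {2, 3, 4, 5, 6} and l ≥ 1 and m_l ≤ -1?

Per-shell orbital counts meeting the constraint:
n=2 → 1; n=3 → 3; n=4 → 6; n=5 → 10; n=6 → 15.
Orbitals: 1 + 3 + 6 + 10 + 15 = 35. Including both spin states (m_s = ±1/2) gives 2 × 35 = 70 states.

70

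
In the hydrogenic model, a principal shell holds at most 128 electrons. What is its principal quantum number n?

2n² = 128 ⇒ n² = 64 ⇒ n = 8.

n = 8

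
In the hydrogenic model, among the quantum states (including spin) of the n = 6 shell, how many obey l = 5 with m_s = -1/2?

11

Per l-value: l=5 → 11.
Orbitals: 11. With m_s fixed to a single value there is one state per orbital, giving 11 states.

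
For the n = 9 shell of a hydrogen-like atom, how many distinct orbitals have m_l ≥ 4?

Go through l = 0, …, 8 (the values permitted for n = 9).
Orbitals with m_l ≥ 4, by l: l=4 → 1; l=5 → 2; l=6 → 3; l=7 → 4; l=8 → 5.
Total orbitals: 1 + 2 + 3 + 4 + 5 = 15.

15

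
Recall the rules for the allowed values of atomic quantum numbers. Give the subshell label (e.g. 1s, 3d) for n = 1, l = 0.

1s

l = 0 corresponds to the letter 's', so the subshell is 1s.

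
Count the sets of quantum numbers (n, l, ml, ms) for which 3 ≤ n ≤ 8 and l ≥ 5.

148

For each n in the range, tally the orbitals obeying l ≥ 5:
n=6 → 11; n=7 → 24; n=8 → 39.
Orbitals: 11 + 24 + 39 = 74. Including both spin states (ms = ±1/2) gives 2 × 74 = 148 states.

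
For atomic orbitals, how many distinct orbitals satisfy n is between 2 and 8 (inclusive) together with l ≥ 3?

Count contributing orbitals for each principal shell:
n=4 → 7; n=5 → 16; n=6 → 27; n=7 → 40; n=8 → 55.
Total orbitals: 7 + 16 + 27 + 40 + 55 = 145.

145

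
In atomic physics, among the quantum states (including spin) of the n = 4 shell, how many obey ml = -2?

4

The (l, ml) pairs meeting ml = -2 give: l=2 → 1; l=3 → 1.
Orbitals: 1 + 1 = 2. Each orbital carries two spin states, so 2 × 2 = 4 states.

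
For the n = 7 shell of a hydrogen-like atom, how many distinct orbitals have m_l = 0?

7

The (l, m_l) pairs meeting m_l = 0 give: l=0 → 1; l=1 → 1; l=2 → 1; l=3 → 1; l=4 → 1; l=5 → 1; l=6 → 1.
Total orbitals: 1 + 1 + 1 + 1 + 1 + 1 + 1 = 7.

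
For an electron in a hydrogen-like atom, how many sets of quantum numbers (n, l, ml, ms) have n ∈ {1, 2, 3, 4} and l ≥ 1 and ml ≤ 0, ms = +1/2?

16

Count contributing orbitals for each principal shell:
n=2 → 2; n=3 → 5; n=4 → 9.
Orbitals: 2 + 5 + 9 = 16. With ms fixed to +1/2 there is one state per orbital, so 16 states.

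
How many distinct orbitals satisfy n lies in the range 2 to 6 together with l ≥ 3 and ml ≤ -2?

For each n in the range, tally the orbitals obeying l ≥ 3 and ml ≤ -2:
n=4 → 2; n=5 → 5; n=6 → 9.
Total orbitals: 2 + 5 + 9 = 16.

16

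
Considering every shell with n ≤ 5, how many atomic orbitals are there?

Total orbitals = 1² + 2² + 3² + 4² + 5² = 55.

55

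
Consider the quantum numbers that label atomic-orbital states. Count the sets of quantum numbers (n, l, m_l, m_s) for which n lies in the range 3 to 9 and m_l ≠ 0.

Work shell by shell — for each n, count the (l, m_l) pairs that satisfy m_l ≠ 0:
n=3 → 6; n=4 → 12; n=5 → 20; n=6 → 30; n=7 → 42; n=8 → 56; n=9 → 72.
Orbitals: 6 + 12 + 20 + 30 + 42 + 56 + 72 = 238. Including both spin states (m_s = ±1/2) gives 2 × 238 = 476 states.

476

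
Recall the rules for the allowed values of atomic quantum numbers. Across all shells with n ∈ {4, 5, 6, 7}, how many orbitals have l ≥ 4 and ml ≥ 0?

34

Count contributing orbitals for each principal shell:
n=5 → 5; n=6 → 11; n=7 → 18.
Total orbitals: 5 + 11 + 18 = 34.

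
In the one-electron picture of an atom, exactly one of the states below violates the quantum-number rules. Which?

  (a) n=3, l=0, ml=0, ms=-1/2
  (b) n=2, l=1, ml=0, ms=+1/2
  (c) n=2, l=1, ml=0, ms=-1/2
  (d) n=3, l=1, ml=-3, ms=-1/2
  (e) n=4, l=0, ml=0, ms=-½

(d)

(d) has |ml| = 3 > l = 1, violating −l ≤ ml ≤ l.
The remaining sets (a), (b), (c), (e) satisfy all four rules.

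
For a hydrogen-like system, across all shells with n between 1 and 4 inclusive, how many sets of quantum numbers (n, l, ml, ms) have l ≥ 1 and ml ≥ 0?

32

Work shell by shell — for each n, count the (l, ml) pairs that satisfy l ≥ 1 and ml ≥ 0:
n=2 → 2; n=3 → 5; n=4 → 9.
Orbitals: 2 + 5 + 9 = 16. Including both spin states (ms = ±1/2) gives 2 × 16 = 32 states.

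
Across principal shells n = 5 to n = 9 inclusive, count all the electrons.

510

Shell n has n² orbitals: 5²=25 + 6²=36 + 7²=49 + 8²=64 + 9²=81 = 255 orbitals.
Two spin states per orbital: 2 × 255 = 510 electrons.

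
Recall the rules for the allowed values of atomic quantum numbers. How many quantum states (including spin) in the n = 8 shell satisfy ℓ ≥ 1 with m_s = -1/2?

63

Orbitals with ℓ ≥ 1, by ℓ: ℓ=1 → 3; ℓ=2 → 5; ℓ=3 → 7; ℓ=4 → 9; ℓ=5 → 11; ℓ=6 → 13; ℓ=7 → 15.
Orbitals: 3 + 5 + 7 + 9 + 11 + 13 + 15 = 63. With m_s fixed to a single value there is one state per orbital, giving 63 states.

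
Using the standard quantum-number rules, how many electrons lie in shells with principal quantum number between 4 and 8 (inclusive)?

380

Shell n has n² orbitals: 4²=16 + 5²=25 + 6²=36 + 7²=49 + 8²=64 = 190 orbitals.
Two spin states per orbital: 2 × 190 = 380 electrons.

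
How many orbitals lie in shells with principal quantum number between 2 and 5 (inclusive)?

54

Shell n has n² orbitals: 2²=4 + 3²=9 + 4²=16 + 5²=25 = 54 orbitals.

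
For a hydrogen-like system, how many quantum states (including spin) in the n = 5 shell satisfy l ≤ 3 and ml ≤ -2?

Per l-value: l=2 → 1; l=3 → 2.
Orbitals: 1 + 2 = 3. Each orbital carries two spin states, so 3 × 2 = 6 states.

6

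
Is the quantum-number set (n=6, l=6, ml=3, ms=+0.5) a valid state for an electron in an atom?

Invalid

The orbital quantum number must satisfy 0 ≤ l ≤ n−1. With n = 6 the allowed l values are 0, 1, 2, 3, 4, 5, so l = 6 is out of range.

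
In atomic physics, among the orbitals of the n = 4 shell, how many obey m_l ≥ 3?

1

For n = 4, l ranges over 0 … 3.
Per l-value: l=3 → 1.
Total orbitals: 1.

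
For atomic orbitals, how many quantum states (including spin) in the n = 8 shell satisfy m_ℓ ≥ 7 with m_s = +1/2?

1

For n = 8, ℓ ranges over 0 … 7.
Per ℓ-value: ℓ=7 → 1.
Orbitals: 1. With m_s fixed to a single value there is one state per orbital, giving 1 state.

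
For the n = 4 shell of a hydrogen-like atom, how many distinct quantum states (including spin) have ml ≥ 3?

Orbitals with ml ≥ 3, by l: l=3 → 1.
Orbitals: 1. Each orbital carries two spin states, so 1 × 2 = 2 states.

2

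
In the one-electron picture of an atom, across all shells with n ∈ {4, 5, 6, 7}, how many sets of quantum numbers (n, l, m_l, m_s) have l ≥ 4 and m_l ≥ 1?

56

Count contributing orbitals for each principal shell:
n=5 → 4; n=6 → 9; n=7 → 15.
Orbitals: 4 + 9 + 15 = 28. Including both spin states (m_s = ±1/2) gives 2 × 28 = 56 states.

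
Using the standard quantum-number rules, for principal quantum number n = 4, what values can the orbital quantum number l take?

l is an integer with 0 ≤ l ≤ n−1, so for n = 4: l = 0, 1, 2, 3.

0, 1, 2, 3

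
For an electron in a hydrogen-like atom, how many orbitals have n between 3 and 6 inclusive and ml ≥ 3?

10

Treat each shell separately and count matching orbitals:
n=4 → 1; n=5 → 3; n=6 → 6.
Total orbitals: 1 + 3 + 6 = 10.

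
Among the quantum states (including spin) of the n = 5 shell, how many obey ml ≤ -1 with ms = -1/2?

With n = 5 the allowed l are 0, 1, …, 4.
The (l, ml) pairs meeting ml ≤ -1 give: l=1 → 1; l=2 → 2; l=3 → 3; l=4 → 4.
Orbitals: 1 + 2 + 3 + 4 = 10. With ms fixed to a single value there is one state per orbital, giving 10 states.

10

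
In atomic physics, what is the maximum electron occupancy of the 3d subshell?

10

A subshell with l = 2 has 2l+1 = 5 orbitals, each holding 2 electrons (spin ±1/2), so 5 × 2 = 10.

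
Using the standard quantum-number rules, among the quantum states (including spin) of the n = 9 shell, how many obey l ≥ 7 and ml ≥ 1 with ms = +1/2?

15

With n = 9 the allowed l are 0, 1, …, 8.
Contributions: l=7 → 7; l=8 → 8.
Orbitals: 7 + 8 = 15. With ms fixed to a single value there is one state per orbital, giving 15 states.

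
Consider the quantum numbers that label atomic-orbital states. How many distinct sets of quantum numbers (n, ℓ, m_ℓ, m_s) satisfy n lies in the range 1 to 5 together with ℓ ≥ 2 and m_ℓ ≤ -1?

Count contributing orbitals for each principal shell:
n=3 → 2; n=4 → 5; n=5 → 9.
Orbitals: 2 + 5 + 9 = 16. Including both spin states (m_s = ±1/2) gives 2 × 16 = 32 states.

32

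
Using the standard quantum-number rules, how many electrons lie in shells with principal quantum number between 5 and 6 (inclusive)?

Shell n has n² orbitals: 5²=25 + 6²=36 = 61 orbitals.
Two spin states per orbital: 2 × 61 = 122 electrons.

122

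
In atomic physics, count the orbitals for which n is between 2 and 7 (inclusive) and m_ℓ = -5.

Go shell by shell, enumerating (ℓ, m_ℓ) with m_ℓ = -5:
n=6 → 1; n=7 → 2.
Total orbitals: 1 + 2 = 3.

3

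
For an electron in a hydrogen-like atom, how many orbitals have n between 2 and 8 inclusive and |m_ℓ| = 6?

6

Count contributing orbitals for each principal shell:
n=7 → 2; n=8 → 4.
Total orbitals: 2 + 4 = 6.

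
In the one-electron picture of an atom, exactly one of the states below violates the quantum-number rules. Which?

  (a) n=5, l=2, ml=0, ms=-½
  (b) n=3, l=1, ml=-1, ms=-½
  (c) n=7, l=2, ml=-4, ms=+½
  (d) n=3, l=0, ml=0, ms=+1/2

(c) has |ml| = 4 > l = 2, violating −l ≤ ml ≤ l.
The remaining sets (a), (b), (d) satisfy all four rules.

(c)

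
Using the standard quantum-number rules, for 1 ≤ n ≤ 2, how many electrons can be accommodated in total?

Total orbitals = 1² + 2² = 5. Doubling for spin gives 10 electrons.

10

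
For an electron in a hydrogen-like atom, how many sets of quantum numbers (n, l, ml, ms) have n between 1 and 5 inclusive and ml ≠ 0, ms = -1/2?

Treat each shell separately and count matching orbitals:
n=2 → 2; n=3 → 6; n=4 → 12; n=5 → 20.
Orbitals: 2 + 6 + 12 + 20 = 40. With ms fixed to -1/2 there is one state per orbital, so 40 states.

40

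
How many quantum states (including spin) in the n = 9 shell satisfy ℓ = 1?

6

For n = 9, ℓ ranges over 0 … 8.
Orbitals with ℓ = 1, by ℓ: ℓ=1 → 3.
Orbitals: 3. Each orbital carries two spin states, so 3 × 2 = 6 states.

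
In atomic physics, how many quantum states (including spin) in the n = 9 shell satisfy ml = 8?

Per l-value: l=8 → 1.
Orbitals: 1. Each orbital carries two spin states, so 1 × 2 = 2 states.

2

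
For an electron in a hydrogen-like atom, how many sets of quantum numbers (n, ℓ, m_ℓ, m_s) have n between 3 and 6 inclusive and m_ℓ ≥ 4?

Go shell by shell, enumerating (ℓ, m_ℓ) with m_ℓ ≥ 4:
n=5 → 1; n=6 → 3.
Orbitals: 1 + 3 = 4. Including both spin states (m_s = ±1/2) gives 2 × 4 = 8 states.

8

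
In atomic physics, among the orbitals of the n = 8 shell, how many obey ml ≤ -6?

3

With n = 8 the allowed l are 0, 1, …, 7.
Orbitals with ml ≤ -6, by l: l=6 → 1; l=7 → 2.
Total orbitals: 1 + 2 = 3.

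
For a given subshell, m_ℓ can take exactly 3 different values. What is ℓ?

m_ℓ ranges over 2ℓ+1 integers, so 2ℓ+1 = 3 ⇒ ℓ = 1.

ℓ = 1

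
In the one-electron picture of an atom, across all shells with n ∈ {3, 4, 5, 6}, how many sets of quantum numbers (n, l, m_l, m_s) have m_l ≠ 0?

Treat each shell separately and count matching orbitals:
n=3 → 6; n=4 → 12; n=5 → 20; n=6 → 30.
Orbitals: 6 + 12 + 20 + 30 = 68. Including both spin states (m_s = ±1/2) gives 2 × 68 = 136 states.

136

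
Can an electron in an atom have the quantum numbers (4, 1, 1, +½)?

n = 4 is a positive integer. l = 1 satisfies 0 ≤ l ≤ n−1 = 3. ml = 1 lies in the range −l … +l (here −1 … 1). ms = +1/2 is one of ±1/2.
All four constraints are satisfied.

Allowed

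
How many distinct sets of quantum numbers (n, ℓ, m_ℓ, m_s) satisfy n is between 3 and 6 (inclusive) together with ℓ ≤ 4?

150

Work shell by shell — for each n, count the (ℓ, m_ℓ) pairs that satisfy ℓ ≤ 4:
n=3 → 9; n=4 → 16; n=5 → 25; n=6 → 25.
Orbitals: 9 + 16 + 25 + 25 = 75. Including both spin states (m_s = ±1/2) gives 2 × 75 = 150 states.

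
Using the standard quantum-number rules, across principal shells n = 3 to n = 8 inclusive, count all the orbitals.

199

Shell n has n² orbitals: 3²=9 + 4²=16 + 5²=25 + 6²=36 + 7²=49 + 8²=64 = 199 orbitals.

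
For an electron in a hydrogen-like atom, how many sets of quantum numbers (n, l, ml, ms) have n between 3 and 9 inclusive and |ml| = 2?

112

For each n in the range, tally the orbitals obeying |ml| = 2:
n=3 → 2; n=4 → 4; n=5 → 6; n=6 → 8; n=7 → 10; n=8 → 12; n=9 → 14.
Orbitals: 2 + 4 + 6 + 8 + 10 + 12 + 14 = 56. Including both spin states (ms = ±1/2) gives 2 × 56 = 112 states.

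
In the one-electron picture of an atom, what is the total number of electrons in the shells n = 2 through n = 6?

Shell n has n² orbitals: 2²=4 + 3²=9 + 4²=16 + 5²=25 + 6²=36 = 90 orbitals.
Two spin states per orbital: 2 × 90 = 180 electrons.

180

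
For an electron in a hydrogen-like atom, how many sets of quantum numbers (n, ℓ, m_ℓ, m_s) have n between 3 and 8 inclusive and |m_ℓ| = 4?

For each n in the range, tally the orbitals obeying |m_ℓ| = 4:
n=5 → 2; n=6 → 4; n=7 → 6; n=8 → 8.
Orbitals: 2 + 4 + 6 + 8 = 20. Including both spin states (m_s = ±1/2) gives 2 × 20 = 40 states.

40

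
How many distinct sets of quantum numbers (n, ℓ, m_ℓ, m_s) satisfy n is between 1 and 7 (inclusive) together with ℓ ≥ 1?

266

Go shell by shell, enumerating (ℓ, m_ℓ) with ℓ ≥ 1:
n=2 → 3; n=3 → 8; n=4 → 15; n=5 → 24; n=6 → 35; n=7 → 48.
Orbitals: 3 + 8 + 15 + 24 + 35 + 48 = 133. Including both spin states (m_s = ±1/2) gives 2 × 133 = 266 states.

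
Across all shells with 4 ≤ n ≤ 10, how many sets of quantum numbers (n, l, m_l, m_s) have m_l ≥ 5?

70

Go shell by shell, enumerating (l, m_l) with m_l ≥ 5:
n=6 → 1; n=7 → 3; n=8 → 6; n=9 → 10; n=10 → 15.
Orbitals: 1 + 3 + 6 + 10 + 15 = 35. Including both spin states (m_s = ±1/2) gives 2 × 35 = 70 states.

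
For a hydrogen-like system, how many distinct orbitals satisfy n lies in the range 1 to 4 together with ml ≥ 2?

4

For each n in the range, tally the orbitals obeying ml ≥ 2:
n=3 → 1; n=4 → 3.
Total orbitals: 1 + 3 = 4.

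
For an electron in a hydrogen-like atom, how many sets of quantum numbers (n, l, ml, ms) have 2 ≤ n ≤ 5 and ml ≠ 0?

Count contributing orbitals for each principal shell:
n=2 → 2; n=3 → 6; n=4 → 12; n=5 → 20.
Orbitals: 2 + 6 + 12 + 20 = 40. Including both spin states (ms = ±1/2) gives 2 × 40 = 80 states.

80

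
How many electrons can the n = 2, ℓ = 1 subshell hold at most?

A subshell with ℓ = 1 has 2ℓ+1 = 3 orbitals, each holding 2 electrons (spin ±1/2), so 3 × 2 = 6.

6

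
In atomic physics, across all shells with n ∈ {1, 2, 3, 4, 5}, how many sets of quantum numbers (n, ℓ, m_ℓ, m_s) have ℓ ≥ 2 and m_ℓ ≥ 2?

Count contributing orbitals for each principal shell:
n=3 → 1; n=4 → 3; n=5 → 6.
Orbitals: 1 + 3 + 6 = 10. Including both spin states (m_s = ±1/2) gives 2 × 10 = 20 states.

20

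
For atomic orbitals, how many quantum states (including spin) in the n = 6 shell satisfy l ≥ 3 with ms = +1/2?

The n = 6 shell has l = 0 through 5; check each.
The (l, ml) pairs meeting l ≥ 3 give: l=3 → 7; l=4 → 9; l=5 → 11.
Orbitals: 7 + 9 + 11 = 27. With ms fixed to a single value there is one state per orbital, giving 27 states.

27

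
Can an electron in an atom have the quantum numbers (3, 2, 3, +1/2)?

The magnetic quantum number must satisfy −ℓ ≤ m_ℓ ≤ ℓ. With ℓ = 2, m_ℓ can only be -2, -1, 0, 1, 2, so m_ℓ = 3 is forbidden.

Not allowed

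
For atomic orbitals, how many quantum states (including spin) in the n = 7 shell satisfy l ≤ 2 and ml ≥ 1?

6

The (l, ml) pairs meeting l ≤ 2 and ml ≥ 1 give: l=1 → 1; l=2 → 2.
Orbitals: 1 + 2 = 3. Each orbital carries two spin states, so 3 × 2 = 6 states.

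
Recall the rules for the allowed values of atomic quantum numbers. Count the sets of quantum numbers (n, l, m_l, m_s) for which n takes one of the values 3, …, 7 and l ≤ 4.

200

Count contributing orbitals for each principal shell:
n=3 → 9; n=4 → 16; n=5 → 25; n=6 → 25; n=7 → 25.
Orbitals: 9 + 16 + 25 + 25 + 25 = 100. Including both spin states (m_s = ±1/2) gives 2 × 100 = 200 states.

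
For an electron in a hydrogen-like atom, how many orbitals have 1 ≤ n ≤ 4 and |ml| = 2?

6

For each n in the range, tally the orbitals obeying |ml| = 2:
n=3 → 2; n=4 → 4.
Total orbitals: 2 + 4 = 6.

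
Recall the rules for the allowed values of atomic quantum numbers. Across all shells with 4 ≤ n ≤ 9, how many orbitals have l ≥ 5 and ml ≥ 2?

Go shell by shell, enumerating (l, ml) with l ≥ 5 and ml ≥ 2:
n=6 → 4; n=7 → 9; n=8 → 15; n=9 → 22.
Total orbitals: 4 + 9 + 15 + 22 = 50.

50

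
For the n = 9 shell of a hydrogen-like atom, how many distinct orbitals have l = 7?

The (l, ml) pairs meeting l = 7 give: l=7 → 15.
Total orbitals: 15.

15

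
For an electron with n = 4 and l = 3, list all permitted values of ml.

ml takes every integer from −l to +l. With l = 3 that gives the 7 values -3, -2, -1, 0, 1, 2, 3.

-3, -2, -1, 0, 1, 2, 3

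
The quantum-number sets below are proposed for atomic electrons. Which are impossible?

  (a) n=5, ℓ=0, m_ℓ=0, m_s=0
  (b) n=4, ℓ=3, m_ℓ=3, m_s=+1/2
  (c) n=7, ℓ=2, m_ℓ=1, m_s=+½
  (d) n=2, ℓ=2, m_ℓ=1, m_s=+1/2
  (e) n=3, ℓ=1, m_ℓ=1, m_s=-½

(a) has m_s = 0, but an electron's spin must be ±1/2.
(d) has ℓ = 2 ≥ n = 2, violating 0 ≤ ℓ ≤ n−1.
The remaining sets (b), (c), (e) satisfy all four rules.

(a) and (d)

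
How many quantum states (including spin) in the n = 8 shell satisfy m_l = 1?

14

With n = 8 the allowed l are 0, 1, …, 7.
Orbitals with m_l = 1, by l: l=1 → 1; l=2 → 1; l=3 → 1; l=4 → 1; l=5 → 1; l=6 → 1; l=7 → 1.
Orbitals: 1 + 1 + 1 + 1 + 1 + 1 + 1 = 7. Each orbital carries two spin states, so 7 × 2 = 14 states.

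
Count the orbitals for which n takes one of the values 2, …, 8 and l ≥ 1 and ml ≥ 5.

Per-shell orbital counts meeting the constraint:
n=6 → 1; n=7 → 3; n=8 → 6.
Total orbitals: 1 + 3 + 6 = 10.

10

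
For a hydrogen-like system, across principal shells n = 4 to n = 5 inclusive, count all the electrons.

82

Shell n has n² orbitals: 4²=16 + 5²=25 = 41 orbitals.
Two spin states per orbital: 2 × 41 = 82 electrons.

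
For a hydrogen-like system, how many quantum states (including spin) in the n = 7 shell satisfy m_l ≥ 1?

42

Contributions: l=1 → 1; l=2 → 2; l=3 → 3; l=4 → 4; l=5 → 5; l=6 → 6.
Orbitals: 1 + 2 + 3 + 4 + 5 + 6 = 21. Each orbital carries two spin states, so 21 × 2 = 42 states.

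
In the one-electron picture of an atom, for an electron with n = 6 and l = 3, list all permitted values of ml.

ml takes every integer from −l to +l. With l = 3 that gives the 7 values -3, -2, -1, 0, 1, 2, 3.

-3, -2, -1, 0, 1, 2, 3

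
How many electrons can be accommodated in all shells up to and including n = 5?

Total orbitals = 1² + 2² + 3² + 4² + 5² = 55. Doubling for spin gives 110 electrons.

110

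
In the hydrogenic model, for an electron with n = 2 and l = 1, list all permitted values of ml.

ml takes every integer from −l to +l. With l = 1 that gives the 3 values -1, 0, 1.

-1, 0, 1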